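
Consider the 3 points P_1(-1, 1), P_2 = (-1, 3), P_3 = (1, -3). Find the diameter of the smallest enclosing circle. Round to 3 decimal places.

Side lengths²: P_1P_2² = 4, P_1P_3² = 20, P_2P_3² = 40.
Since P_2P_3² = 40 ≥ 20 + 4 = 24, the angle opposite P_2P_3 is not acute, so the smallest enclosing circle has P_2P_3 as diameter.
Centre = midpoint of P_2P_3 = (0, 0), r² = 40/4 = 10.
Diameter = 2r = 2√10 ≈ 6.325.

6.325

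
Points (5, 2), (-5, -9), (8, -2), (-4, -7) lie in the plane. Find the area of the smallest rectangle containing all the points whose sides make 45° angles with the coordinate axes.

73.5

In coordinates u = x + y, v = x − y the rectangle is axis-aligned; the map (x,y)→(u,v) scales areas by 2.
u-values: 7, -14, 6, -11; range = 7 − (-14) = 21.
v-values: 3, 4, 10, 3; range = 10 − 3 = 7.
Area = (21 × 7) / 2 = 73.5.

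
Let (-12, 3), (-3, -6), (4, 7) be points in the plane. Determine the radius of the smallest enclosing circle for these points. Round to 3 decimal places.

Call the three points A, B, C in the order given.
Side lengths²: AB² = 162, AC² = 272, BC² = 218.
Since AC² = 272 < 218 + 162 = 380, the triangle is acute, so the smallest enclosing circle is the circumcircle.
Circumcentre = (-3.4, 2.6), r² = 74.12.
r = √(74.12) ≈ 8.609.

8.609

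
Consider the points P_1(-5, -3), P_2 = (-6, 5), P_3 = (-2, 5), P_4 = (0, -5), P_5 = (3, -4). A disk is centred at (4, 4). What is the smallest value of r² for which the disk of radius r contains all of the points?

The required radius is the distance from (4, 4) to the farthest point.
Squared distances: 130, 101, 37, 97, 65.
Maximum is 130, attained at P_1.

130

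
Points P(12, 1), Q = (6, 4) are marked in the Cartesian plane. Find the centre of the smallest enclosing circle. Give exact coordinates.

(9, 2.5)

The smallest circle enclosing two points has them as diameter endpoints.
Centre = midpoint = (9, 2.5); r² = |PQ|²/4 = 45/4 = 11.25.
Centre = (9, 2.5).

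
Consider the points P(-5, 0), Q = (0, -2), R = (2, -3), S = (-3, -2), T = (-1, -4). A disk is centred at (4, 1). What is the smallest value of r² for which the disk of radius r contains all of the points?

The required radius is the distance from (4, 1) to the farthest point.
Squared distances: 82, 25, 20, 58, 50.
Maximum is 82, attained at P.

82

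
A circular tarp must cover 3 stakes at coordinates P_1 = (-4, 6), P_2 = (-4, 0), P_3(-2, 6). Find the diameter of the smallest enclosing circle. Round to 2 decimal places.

Side lengths²: P_1P_2² = 36, P_1P_3² = 4, P_2P_3² = 40.
Since P_2P_3² = 40 ≥ 36 + 4 = 40, the angle opposite P_2P_3 is not acute, so the smallest enclosing circle has P_2P_3 as diameter.
Centre = midpoint of P_2P_3 = (-3, 3), r² = 40/4 = 10.
Diameter = 2r = 2√10 ≈ 6.32.

6.32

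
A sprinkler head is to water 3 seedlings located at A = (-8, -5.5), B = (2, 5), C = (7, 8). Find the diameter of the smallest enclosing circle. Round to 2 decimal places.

Side lengths²: AB² = 210.25, AC² = 407.25, BC² = 34.
Since AC² = 407.25 ≥ 210.25 + 34 = 244.25, the angle opposite AC is not acute, so the smallest enclosing circle has AC as diameter.
Centre = midpoint of AC = (-0.5, 1.25), r² = 407.25/4 = 101.8125.
Diameter = 2r = 2√(101.8125) ≈ 20.18.

20.18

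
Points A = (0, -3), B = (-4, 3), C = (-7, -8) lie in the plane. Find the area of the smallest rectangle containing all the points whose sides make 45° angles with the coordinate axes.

70

In coordinates u = x + y, v = x − y the rectangle is axis-aligned; the map (x,y)→(u,v) scales areas by 2.
u-values: -3, -1, -15; range = -1 − (-15) = 14.
v-values: 3, -7, 1; range = 3 − (-7) = 10.
Area = (14 × 10) / 2 = 70.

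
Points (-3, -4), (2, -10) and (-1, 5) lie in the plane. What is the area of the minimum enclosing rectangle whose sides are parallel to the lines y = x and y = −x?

In coordinates u = x + y, v = x − y the rectangle is axis-aligned; the map (x,y)→(u,v) scales areas by 2.
u-values: -7, -8, 4; range = 4 − (-8) = 12.
v-values: 1, 12, -6; range = 12 − (-6) = 18.
Area = (12 × 18) / 2 = 108.

108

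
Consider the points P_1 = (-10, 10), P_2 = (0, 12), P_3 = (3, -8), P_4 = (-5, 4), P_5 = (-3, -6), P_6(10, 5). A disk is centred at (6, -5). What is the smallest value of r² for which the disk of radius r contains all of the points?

The required radius is the distance from (6, -5) to the farthest point.
Squared distances: 481, 325, 18, 202, 82, 116.
Maximum is 481, attained at P_1.

481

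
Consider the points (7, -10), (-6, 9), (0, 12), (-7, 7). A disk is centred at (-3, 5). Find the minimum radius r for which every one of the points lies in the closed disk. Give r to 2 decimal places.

The required radius is the distance from (-3, 5) to the farthest point.
Squared distances: 325, 25, 58, 20.
Maximum is 325, attained at (7, -10).
r = √325 ≈ 18.03.

18.03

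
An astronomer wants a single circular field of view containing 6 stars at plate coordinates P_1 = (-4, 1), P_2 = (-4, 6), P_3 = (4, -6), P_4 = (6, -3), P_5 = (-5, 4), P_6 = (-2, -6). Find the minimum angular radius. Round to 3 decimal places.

A smallest enclosing disk is always determined by at most three of the input points on its boundary.
The farthest pair is P_2–P_3 with squared distance 208. The circle on this segment as diameter has centre (0, 0) and r² = 208/4 = 52.
Check P_1: distance² to centre = 17 ≤ 52, so it lies inside.
All remaining points lie in this disk, and no smaller disk contains both endpoints, so this is the minimum enclosing circle.
r = √52 ≈ 7.211.

7.211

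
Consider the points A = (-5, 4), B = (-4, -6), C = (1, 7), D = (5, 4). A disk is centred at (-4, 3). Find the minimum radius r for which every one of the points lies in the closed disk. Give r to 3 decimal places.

9.055

The required radius is the distance from (-4, 3) to the farthest point.
Squared distances: 2, 81, 41, 82.
Maximum is 82, attained at D.
r = √82 ≈ 9.055.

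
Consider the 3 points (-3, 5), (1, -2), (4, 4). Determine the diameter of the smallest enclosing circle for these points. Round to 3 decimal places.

8.498

Call the three points A, B, C in the order given.
Side lengths²: AB² = 65, AC² = 50, BC² = 45.
Since AB² = 65 < 50 + 45 = 95, the triangle is acute, so the smallest enclosing circle is the circumcircle.
Circumcentre = (1/6, 13/6), r² = 325/18.
Diameter = 2r = 2√(325/18) ≈ 8.498.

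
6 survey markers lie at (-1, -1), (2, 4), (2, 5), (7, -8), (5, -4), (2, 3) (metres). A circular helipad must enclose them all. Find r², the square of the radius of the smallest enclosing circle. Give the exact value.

The farthest pair is (2, 5)–(7, -8) with squared distance 194. The circle on this segment as diameter has centre (4.5, -1.5) and r² = 194/4 = 48.5.
Check (-1, -1): distance² to centre = 30.5 ≤ 48.5, so it lies inside.
All remaining points lie in this disk, and no smaller disk contains both endpoints, so this is the minimum enclosing circle.

48.5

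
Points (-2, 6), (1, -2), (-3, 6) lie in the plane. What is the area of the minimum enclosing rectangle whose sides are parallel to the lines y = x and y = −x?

In coordinates u = x + y, v = x − y the rectangle is axis-aligned; the map (x,y)→(u,v) scales areas by 2.
u-values: 4, -1, 3; range = 4 − (-1) = 5.
v-values: -8, 3, -9; range = 3 − (-9) = 12.
Area = (5 × 12) / 2 = 30.

30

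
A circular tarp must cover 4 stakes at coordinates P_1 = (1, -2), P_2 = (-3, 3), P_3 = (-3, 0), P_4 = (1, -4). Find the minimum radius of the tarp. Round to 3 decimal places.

A smallest enclosing disk is always determined by at most three of the input points on its boundary.
The farthest pair is P_2–P_4 with squared distance 65. The circle on this segment as diameter has centre (-1, -0.5) and r² = 65/4 = 16.25.
Check P_1: distance² to centre = 6.25 ≤ 16.25, so it lies inside.
All remaining points lie in this disk, and no smaller disk contains both endpoints, so this is the minimum enclosing circle.
r = √(16.25) ≈ 4.031.

4.031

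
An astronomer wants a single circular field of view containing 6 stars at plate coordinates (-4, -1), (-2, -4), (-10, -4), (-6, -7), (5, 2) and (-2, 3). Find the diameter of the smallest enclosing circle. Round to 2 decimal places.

16.16

The minimum enclosing circle of a finite set is fixed by two of the points (as a diameter) or three (as a circumcircle).
The farthest pair is (-10, -4)–(5, 2) with squared distance 261. The circle on this segment as diameter has centre (-2.5, -1) and r² = 261/4 = 65.25.
Check (-4, -1): distance² to centre = 2.25 ≤ 65.25, so it lies inside.
All remaining points lie in this disk, and no smaller disk contains both endpoints, so this is the minimum enclosing circle.
Diameter = 2r = 2√(65.25) ≈ 16.16.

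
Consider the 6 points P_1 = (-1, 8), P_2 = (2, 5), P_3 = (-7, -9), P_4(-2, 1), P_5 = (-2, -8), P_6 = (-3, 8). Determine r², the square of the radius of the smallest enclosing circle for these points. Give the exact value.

A smallest enclosing disk is always determined by at most three of the input points on its boundary.
The farthest pair is P_1–P_3 with squared distance 325. The circle on this segment as diameter has centre (-4, -0.5) and r² = 325/4 = 81.25.
Check P_2: distance² to centre = 66.25 ≤ 81.25, so it lies inside.
All remaining points lie in this disk, and no smaller disk contains both endpoints, so this is the minimum enclosing circle.

81.25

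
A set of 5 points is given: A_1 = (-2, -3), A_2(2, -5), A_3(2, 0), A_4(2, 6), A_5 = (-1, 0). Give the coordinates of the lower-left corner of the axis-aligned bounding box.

(-2, -5)

x-range [-2, 2], y-range [-5, 6].
The lower-left corner is (-2, -5).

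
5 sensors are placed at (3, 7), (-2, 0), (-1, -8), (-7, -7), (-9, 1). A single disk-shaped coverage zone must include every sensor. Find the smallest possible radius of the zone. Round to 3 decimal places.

By Welzl's lemma the MEC is supported by two points (diametrically opposite) or three points (on a circumcircle).
The farthest pair is (3, 7)–(-7, -7) with squared distance 296. The circle on this segment as diameter has centre (-2, 0) and r² = 296/4 = 74.
Check (-2, 0): distance² to centre = 0 ≤ 74, so it lies inside.
All remaining points lie in this disk, and no smaller disk contains both endpoints, so this is the minimum enclosing circle.
r = √74 ≈ 8.602.

8.602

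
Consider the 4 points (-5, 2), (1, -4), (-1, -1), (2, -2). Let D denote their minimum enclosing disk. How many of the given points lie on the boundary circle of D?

2

The farthest pair is (-5, 2)–(1, -4) with squared distance 72. The circle on this segment as diameter has centre (-2, -1) and r² = 72/4 = 18.
Check (-1, -1): distance² to centre = 1 ≤ 18, so it lies inside.
All remaining points lie in this disk, and no smaller disk contains both endpoints, so this is the minimum enclosing circle.
The points at distance exactly r from the centre are (-5, 2), (1, -4) — 2 points.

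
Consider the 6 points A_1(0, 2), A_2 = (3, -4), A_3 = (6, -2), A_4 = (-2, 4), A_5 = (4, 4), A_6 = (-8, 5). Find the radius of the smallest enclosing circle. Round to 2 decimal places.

7.83

A smallest enclosing disk is always determined by at most three of the input points on its boundary.
The farthest pair is A_3–A_6 with squared distance 245. The circle on this segment as diameter has centre (-1, 1.5) and r² = 245/4 = 61.25.
Check A_1: distance² to centre = 1.25 ≤ 61.25, so it lies inside.
All remaining points lie in this disk, and no smaller disk contains both endpoints, so this is the minimum enclosing circle.
r = √(61.25) ≈ 7.83.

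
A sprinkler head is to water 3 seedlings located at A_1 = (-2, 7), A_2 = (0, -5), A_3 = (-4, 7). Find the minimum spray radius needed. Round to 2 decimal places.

6.32

Side lengths²: A_1A_2² = 148, A_1A_3² = 4, A_2A_3² = 160.
Since A_2A_3² = 160 ≥ 148 + 4 = 152, the angle opposite A_2A_3 is not acute, so the smallest enclosing circle has A_2A_3 as diameter.
Centre = midpoint of A_2A_3 = (-2, 1), r² = 160/4 = 40.
r = √40 ≈ 6.32.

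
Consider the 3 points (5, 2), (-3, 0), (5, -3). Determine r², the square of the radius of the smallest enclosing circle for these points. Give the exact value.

19.390625

Call the three points A, B, C in the order given.
Side lengths²: AB² = 68, AC² = 25, BC² = 73.
Since BC² = 73 < 68 + 25 = 93, the triangle is acute, so the smallest enclosing circle is the circumcircle.
Circumcentre = (1.375, -0.5), r² = 19.390625.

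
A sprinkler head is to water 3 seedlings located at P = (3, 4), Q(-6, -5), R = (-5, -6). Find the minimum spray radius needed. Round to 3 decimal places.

Side lengths²: PQ² = 162, PR² = 164, QR² = 2.
Since PR² = 164 ≥ 162 + 2 = 164, the angle opposite PR is not acute, so the smallest enclosing circle has PR as diameter.
Centre = midpoint of PR = (-1, -1), r² = 164/4 = 41.
r = √41 ≈ 6.403.

6.403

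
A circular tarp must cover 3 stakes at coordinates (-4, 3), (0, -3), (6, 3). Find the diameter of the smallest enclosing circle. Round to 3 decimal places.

10.198

Call the three points A, B, C in the order given.
Side lengths²: AB² = 52, AC² = 100, BC² = 72.
Since AC² = 100 < 72 + 52 = 124, the triangle is acute, so the smallest enclosing circle is the circumcircle.
Circumcentre = (1, 2), r² = 26.
Diameter = 2r = 2√26 ≈ 10.198.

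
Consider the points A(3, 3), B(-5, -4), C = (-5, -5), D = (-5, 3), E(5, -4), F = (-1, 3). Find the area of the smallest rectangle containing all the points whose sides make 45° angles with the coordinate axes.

136

In coordinates u = x + y, v = x − y the rectangle is axis-aligned; the map (x,y)→(u,v) scales areas by 2.
u-values: 6, -9, -10, -2, 1, 2; range = 6 − (-10) = 16.
v-values: 0, -1, 0, -8, 9, -4; range = 9 − (-8) = 17.
Area = (16 × 17) / 2 = 136.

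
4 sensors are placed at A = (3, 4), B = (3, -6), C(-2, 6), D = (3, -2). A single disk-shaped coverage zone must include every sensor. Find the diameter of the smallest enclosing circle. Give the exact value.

13

The farthest pair is B–C with squared distance 169. The circle on this segment as diameter has centre (0.5, 0) and r² = 169/4 = 42.25.
Check A: distance² to centre = 22.25 ≤ 42.25, so it lies inside.
All remaining points lie in this disk, and no smaller disk contains both endpoints, so this is the minimum enclosing circle.
Diameter = 2r = 2√(42.25) = 13.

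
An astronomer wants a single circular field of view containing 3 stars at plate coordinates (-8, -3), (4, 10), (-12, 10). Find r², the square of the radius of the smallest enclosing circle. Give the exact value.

Call the three points A, B, C in the order given.
Side lengths²: AB² = 313, AC² = 185, BC² = 256.
Since AB² = 313 < 256 + 185 = 441, the triangle is acute, so the smallest enclosing circle is the circumcircle.
Circumcentre = (-4, 139/26), r² = 57905/676.

57905/676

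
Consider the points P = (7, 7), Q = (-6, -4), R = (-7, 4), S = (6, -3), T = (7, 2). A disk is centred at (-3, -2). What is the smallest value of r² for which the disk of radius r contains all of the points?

181

The required radius is the distance from (-3, -2) to the farthest point.
Squared distances: 181, 13, 52, 82, 116.
Maximum is 181, attained at P.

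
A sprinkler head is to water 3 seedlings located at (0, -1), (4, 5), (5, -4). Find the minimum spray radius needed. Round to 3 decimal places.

Call the three points A, B, C in the order given.
Side lengths²: AB² = 52, AC² = 34, BC² = 82.
Since BC² = 82 < 52 + 34 = 86, the triangle is acute, so the smallest enclosing circle is the circumcircle.
Circumcentre = (30/7, 10/21), r² = 9061/441.
r = √(9061/441) ≈ 4.533.

4.533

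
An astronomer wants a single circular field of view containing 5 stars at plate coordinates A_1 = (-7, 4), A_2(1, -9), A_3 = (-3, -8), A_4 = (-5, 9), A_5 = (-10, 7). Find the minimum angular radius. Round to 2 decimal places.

9.73

The minimum enclosing circle is determined by three boundary points: A_2, A_4, A_5.
Their circumcentre is (-137/34, -23/34) with r² = 54665/578.
The farthest remaining point A_3 is at distance² 31613/578 ≤ 54665/578.
r = √(54665/578) ≈ 9.73.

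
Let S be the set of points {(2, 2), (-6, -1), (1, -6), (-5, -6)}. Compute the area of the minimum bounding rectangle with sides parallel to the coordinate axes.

x ranges over [-6, 2], width 8.
y ranges over [-6, 2], height 8.
Area = 8 × 8 = 64.

64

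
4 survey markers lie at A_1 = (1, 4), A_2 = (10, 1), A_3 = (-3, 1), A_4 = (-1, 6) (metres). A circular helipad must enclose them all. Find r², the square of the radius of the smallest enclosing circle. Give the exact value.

The minimum enclosing circle of a finite set is fixed by two of the points (as a diameter) or three (as a circumcircle).
The minimum enclosing circle is determined by three boundary points: A_2, A_3, A_4.
Their circumcentre is (3.5, 1.3) with r² = 42.34.
The farthest remaining point A_1 is at distance² 13.54 ≤ 42.34.

42.34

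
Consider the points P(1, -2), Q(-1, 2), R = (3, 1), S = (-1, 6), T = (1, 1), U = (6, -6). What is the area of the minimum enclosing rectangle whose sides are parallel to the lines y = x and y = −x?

57

In coordinates u = x + y, v = x − y the rectangle is axis-aligned; the map (x,y)→(u,v) scales areas by 2.
u-values: -1, 1, 4, 5, 2, 0; range = 5 − (-1) = 6.
v-values: 3, -3, 2, -7, 0, 12; range = 12 − (-7) = 19.
Area = (6 × 19) / 2 = 57.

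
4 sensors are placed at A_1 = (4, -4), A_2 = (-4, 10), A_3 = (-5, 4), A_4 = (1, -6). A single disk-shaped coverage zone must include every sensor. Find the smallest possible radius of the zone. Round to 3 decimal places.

The farthest pair is A_2–A_4 with squared distance 281. The circle on this segment as diameter has centre (-1.5, 2) and r² = 281/4 = 70.25.
Check A_1: distance² to centre = 66.25 ≤ 70.25, so it lies inside.
All remaining points lie in this disk, and no smaller disk contains both endpoints, so this is the minimum enclosing circle.
r = √(70.25) ≈ 8.382.

8.382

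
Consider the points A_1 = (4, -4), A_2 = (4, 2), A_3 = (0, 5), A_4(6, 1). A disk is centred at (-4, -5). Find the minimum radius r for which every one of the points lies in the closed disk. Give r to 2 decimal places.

11.66

The required radius is the distance from (-4, -5) to the farthest point.
Squared distances: 65, 113, 116, 136.
Maximum is 136, attained at A_4.
r = √136 ≈ 11.66.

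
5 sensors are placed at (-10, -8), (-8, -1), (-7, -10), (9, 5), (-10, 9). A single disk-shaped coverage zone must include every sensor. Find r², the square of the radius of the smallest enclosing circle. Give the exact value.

The minimum enclosing circle of a finite set is fixed by two of the points (as a diameter) or three (as a circumcircle).
The minimum enclosing circle is determined by three boundary points: (-10, -8), (9, 5), (-10, 9).
Their circumcentre is (-71/38, 0.5) with r² = 99905/722.
The farthest remaining point (-7, -10) is at distance² 98613/722 ≤ 99905/722.

99905/722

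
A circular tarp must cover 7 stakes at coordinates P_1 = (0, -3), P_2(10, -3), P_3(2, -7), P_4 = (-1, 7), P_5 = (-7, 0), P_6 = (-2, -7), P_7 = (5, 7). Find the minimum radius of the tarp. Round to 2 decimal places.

8.65

A smallest enclosing disk is always determined by at most three of the input points on its boundary.
The minimum enclosing circle is determined by three boundary points: P_2, P_5, P_7.
Their circumcentre is (99/62, -59/62) with r² = 143785/1922.
The farthest remaining point P_4 is at distance² 134485/1922 ≤ 143785/1922.
r = √(143785/1922) ≈ 8.65.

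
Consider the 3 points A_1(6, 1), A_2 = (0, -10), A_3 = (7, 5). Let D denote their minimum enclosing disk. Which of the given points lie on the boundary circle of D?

A_2, A_3

Side lengths²: A_1A_2² = 157, A_1A_3² = 17, A_2A_3² = 274.
Since A_2A_3² = 274 ≥ 157 + 17 = 174, the angle opposite A_2A_3 is not acute, so the smallest enclosing circle has A_2A_3 as diameter.
Centre = midpoint of A_2A_3 = (3.5, -2.5), r² = 274/4 = 68.5.
The points at distance exactly r from the centre are A_2, A_3 — 2 points.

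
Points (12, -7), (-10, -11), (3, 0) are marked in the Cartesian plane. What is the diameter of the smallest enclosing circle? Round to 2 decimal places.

Call the three points A, B, C in the order given.
Side lengths²: AB² = 500, AC² = 130, BC² = 290.
Since AB² = 500 ≥ 290 + 130 = 420, the angle opposite AB is not acute, so the smallest enclosing circle has AB as diameter.
Centre = midpoint of AB = (1, -9), r² = 500/4 = 125.
Diameter = 2r = 2√125 ≈ 22.36.

22.36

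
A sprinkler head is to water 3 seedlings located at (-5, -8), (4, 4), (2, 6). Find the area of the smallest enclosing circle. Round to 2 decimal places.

192.42

Call the three points A, B, C in the order given.
Side lengths²: AB² = 225, AC² = 245, BC² = 8.
Since AC² = 245 ≥ 225 + 8 = 233, the angle opposite AC is not acute, so the smallest enclosing circle has AC as diameter.
Centre = midpoint of AC = (-1.5, -1), r² = 245/4 = 61.25.
Area = π·r² = π·61.25 ≈ 192.42.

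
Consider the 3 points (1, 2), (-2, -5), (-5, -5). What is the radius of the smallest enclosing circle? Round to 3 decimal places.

4.610

Call the three points A, B, C in the order given.
Side lengths²: AB² = 58, AC² = 85, BC² = 9.
Since AC² = 85 ≥ 58 + 9 = 67, the angle opposite AC is not acute, so the smallest enclosing circle has AC as diameter.
Centre = midpoint of AC = (-2, -1.5), r² = 85/4 = 21.25.
r = √(21.25) ≈ 4.610.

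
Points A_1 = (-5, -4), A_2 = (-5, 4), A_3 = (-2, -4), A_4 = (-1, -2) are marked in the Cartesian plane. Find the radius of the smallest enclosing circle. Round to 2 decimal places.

A smallest enclosing disk is always determined by at most three of the input points on its boundary.
The farthest pair is A_2–A_3 with squared distance 73. The circle on this segment as diameter has centre (-3.5, 0) and r² = 73/4 = 18.25.
Check A_1: distance² to centre = 18.25 ≤ 18.25, so it lies inside.
All remaining points lie in this disk, and no smaller disk contains both endpoints, so this is the minimum enclosing circle.
r = √(18.25) ≈ 4.27.

4.27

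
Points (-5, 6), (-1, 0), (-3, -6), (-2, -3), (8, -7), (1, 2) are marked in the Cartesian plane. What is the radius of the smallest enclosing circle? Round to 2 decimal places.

A smallest enclosing disk is always determined by at most three of the input points on its boundary.
The farthest pair is (-5, 6)–(8, -7) with squared distance 338. The circle on this segment as diameter has centre (1.5, -0.5) and r² = 338/4 = 84.5.
Check (-1, 0): distance² to centre = 6.5 ≤ 84.5, so it lies inside.
All remaining points lie in this disk, and no smaller disk contains both endpoints, so this is the minimum enclosing circle.
r = √(84.5) ≈ 9.19.

9.19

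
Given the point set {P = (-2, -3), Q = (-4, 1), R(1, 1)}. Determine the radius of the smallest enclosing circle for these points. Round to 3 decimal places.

Side lengths²: PQ² = 20, PR² = 25, QR² = 25.
Since QR² = 25 < 25 + 20 = 45, the triangle is acute, so the smallest enclosing circle is the circumcircle.
Circumcentre = (-1.5, -0.25), r² = 7.8125.
r = √(7.8125) ≈ 2.795.

2.795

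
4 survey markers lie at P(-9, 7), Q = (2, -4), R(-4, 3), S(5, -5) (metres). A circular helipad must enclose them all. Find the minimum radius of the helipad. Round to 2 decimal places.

The farthest pair is P–S with squared distance 340. The circle on this segment as diameter has centre (-2, 1) and r² = 340/4 = 85.
Check Q: distance² to centre = 41 ≤ 85, so it lies inside.
All remaining points lie in this disk, and no smaller disk contains both endpoints, so this is the minimum enclosing circle.
r = √85 ≈ 9.22.

9.22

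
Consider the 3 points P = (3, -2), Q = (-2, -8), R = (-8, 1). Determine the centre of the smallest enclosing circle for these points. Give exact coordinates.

Side lengths²: PQ² = 61, PR² = 130, QR² = 117.
Since PR² = 130 < 117 + 61 = 178, the triangle is acute, so the smallest enclosing circle is the circumcircle.
Circumcentre = (-53/18, -115/54), r² = 51545/1458.
Centre = (-53/18, -115/54).

(-53/18, -115/54)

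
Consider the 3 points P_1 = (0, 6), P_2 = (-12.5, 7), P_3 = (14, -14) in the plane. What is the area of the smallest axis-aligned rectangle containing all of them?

556.5

x ranges over [-12.5, 14], width 26.5.
y ranges over [-14, 7], height 21.
Area = 26.5 × 21 = 556.5.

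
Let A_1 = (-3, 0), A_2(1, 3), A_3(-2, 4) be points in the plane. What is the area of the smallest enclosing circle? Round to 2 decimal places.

19.75

Side lengths²: A_1A_2² = 25, A_1A_3² = 17, A_2A_3² = 10.
Since A_1A_2² = 25 < 17 + 10 = 27, the triangle is acute, so the smallest enclosing circle is the circumcircle.
Circumcentre = (-29/26, 43/26), r² = 2125/338.
Area = π·r² = π·2125/338 ≈ 19.75.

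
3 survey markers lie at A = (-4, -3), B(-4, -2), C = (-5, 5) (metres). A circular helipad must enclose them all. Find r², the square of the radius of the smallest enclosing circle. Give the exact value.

Side lengths²: AB² = 1, AC² = 65, BC² = 50.
Since AC² = 65 ≥ 50 + 1 = 51, the angle opposite AC is not acute, so the smallest enclosing circle has AC as diameter.
Centre = midpoint of AC = (-4.5, 1), r² = 65/4 = 16.25.

16.25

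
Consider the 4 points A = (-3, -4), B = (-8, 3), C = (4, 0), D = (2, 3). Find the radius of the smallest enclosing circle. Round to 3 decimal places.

The minimum enclosing circle of a finite set is fixed by two of the points (as a diameter) or three (as a circumcircle).
The farthest pair is B–C with squared distance 153. The circle on this segment as diameter has centre (-2, 1.5) and r² = 153/4 = 38.25.
Check A: distance² to centre = 31.25 ≤ 38.25, so it lies inside.
All remaining points lie in this disk, and no smaller disk contains both endpoints, so this is the minimum enclosing circle.
r = √(38.25) ≈ 6.185.

6.185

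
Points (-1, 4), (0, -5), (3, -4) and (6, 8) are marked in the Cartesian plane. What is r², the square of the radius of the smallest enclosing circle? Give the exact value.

51.25

A smallest enclosing disk is always determined by at most three of the input points on its boundary.
The farthest pair is (0, -5)–(6, 8) with squared distance 205. The circle on this segment as diameter has centre (3, 1.5) and r² = 205/4 = 51.25.
Check (-1, 4): distance² to centre = 22.25 ≤ 51.25, so it lies inside.
All remaining points lie in this disk, and no smaller disk contains both endpoints, so this is the minimum enclosing circle.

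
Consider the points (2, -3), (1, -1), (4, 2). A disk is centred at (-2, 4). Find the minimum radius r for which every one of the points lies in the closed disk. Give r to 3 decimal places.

The required radius is the distance from (-2, 4) to the farthest point.
Squared distances: 65, 34, 40.
Maximum is 65, attained at (2, -3).
r = √65 ≈ 8.062.

8.062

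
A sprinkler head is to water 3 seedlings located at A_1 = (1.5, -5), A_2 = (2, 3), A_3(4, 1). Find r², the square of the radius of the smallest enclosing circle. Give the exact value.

Side lengths²: A_1A_2² = 64.25, A_1A_3² = 42.25, A_2A_3² = 8.
Since A_1A_2² = 64.25 ≥ 42.25 + 8 = 50.25, the angle opposite A_1A_2 is not acute, so the smallest enclosing circle has A_1A_2 as diameter.
Centre = midpoint of A_1A_2 = (1.75, -1), r² = 64.25/4 = 16.0625.

16.0625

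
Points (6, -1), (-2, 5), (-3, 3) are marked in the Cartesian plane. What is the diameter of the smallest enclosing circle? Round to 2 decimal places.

10.01

Call the three points A, B, C in the order given.
Side lengths²: AB² = 100, AC² = 97, BC² = 5.
Since AB² = 100 < 97 + 5 = 102, the triangle is acute, so the smallest enclosing circle is the circumcircle.
Circumcentre = (41/22, 20/11), r² = 12125/484.
Diameter = 2r = 2√(12125/484) ≈ 10.01.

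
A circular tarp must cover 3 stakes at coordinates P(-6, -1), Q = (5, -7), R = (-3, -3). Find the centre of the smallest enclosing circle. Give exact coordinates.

Side lengths²: PQ² = 157, PR² = 13, QR² = 80.
Since PQ² = 157 ≥ 80 + 13 = 93, the angle opposite PQ is not acute, so the smallest enclosing circle has PQ as diameter.
Centre = midpoint of PQ = (-0.5, -4), r² = 157/4 = 39.25.
Centre = (-0.5, -4).

(-0.5, -4)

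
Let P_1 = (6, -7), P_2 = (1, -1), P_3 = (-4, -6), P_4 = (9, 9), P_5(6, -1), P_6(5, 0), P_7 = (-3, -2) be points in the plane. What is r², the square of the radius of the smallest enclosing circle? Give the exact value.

By Welzl's lemma the MEC is supported by two points (diametrically opposite) or three points (on a circumcircle).
The farthest pair is P_3–P_4 with squared distance 394. The circle on this segment as diameter has centre (2.5, 1.5) and r² = 394/4 = 98.5.
Check P_1: distance² to centre = 84.5 ≤ 98.5, so it lies inside.
All remaining points lie in this disk, and no smaller disk contains both endpoints, so this is the minimum enclosing circle.

98.5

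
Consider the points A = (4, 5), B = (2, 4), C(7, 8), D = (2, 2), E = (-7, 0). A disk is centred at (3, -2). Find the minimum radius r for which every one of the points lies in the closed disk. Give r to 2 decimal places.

10.77

The required radius is the distance from (3, -2) to the farthest point.
Squared distances: 50, 37, 116, 17, 104.
Maximum is 116, attained at C.
r = √116 ≈ 10.77.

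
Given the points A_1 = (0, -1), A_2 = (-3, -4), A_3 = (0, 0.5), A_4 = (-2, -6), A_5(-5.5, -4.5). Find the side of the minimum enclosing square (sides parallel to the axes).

6.5

The bounding box has width 5.5 and height 6.5.
An axis-aligned square enclosing the set must have side ≥ max(width, height).
So the minimum side is max(5.5, 6.5) = 6.5.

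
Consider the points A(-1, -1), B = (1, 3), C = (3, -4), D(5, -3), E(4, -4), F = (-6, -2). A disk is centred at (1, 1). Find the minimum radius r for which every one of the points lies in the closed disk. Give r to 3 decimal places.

7.616

The required radius is the distance from (1, 1) to the farthest point.
Squared distances: 8, 4, 29, 32, 34, 58.
Maximum is 58, attained at F.
r = √58 ≈ 7.616.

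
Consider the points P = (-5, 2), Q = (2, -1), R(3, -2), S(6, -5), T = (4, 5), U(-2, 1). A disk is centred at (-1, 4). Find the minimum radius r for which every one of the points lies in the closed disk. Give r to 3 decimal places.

11.402

The required radius is the distance from (-1, 4) to the farthest point.
Squared distances: 20, 34, 52, 130, 26, 10.
Maximum is 130, attained at S.
r = √130 ≈ 11.402.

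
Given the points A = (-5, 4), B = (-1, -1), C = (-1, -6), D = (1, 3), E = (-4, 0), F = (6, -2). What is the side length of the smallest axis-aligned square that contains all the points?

The bounding box has width 11 and height 10.
An axis-aligned square enclosing the set must have side ≥ max(width, height).
So the minimum side is max(11, 10) = 11.

11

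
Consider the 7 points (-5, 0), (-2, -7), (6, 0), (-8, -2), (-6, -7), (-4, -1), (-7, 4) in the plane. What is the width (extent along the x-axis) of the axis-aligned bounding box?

14

max x = 6, min x = -8, so width = 14.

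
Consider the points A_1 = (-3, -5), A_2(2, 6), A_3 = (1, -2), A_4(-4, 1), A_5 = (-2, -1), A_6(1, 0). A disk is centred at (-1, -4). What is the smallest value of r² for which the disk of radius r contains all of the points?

The required radius is the distance from (-1, -4) to the farthest point.
Squared distances: 5, 109, 8, 34, 10, 20.
Maximum is 109, attained at A_2.

109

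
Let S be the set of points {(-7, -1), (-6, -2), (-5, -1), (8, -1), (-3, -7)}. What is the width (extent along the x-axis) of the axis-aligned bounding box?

15

max x = 8, min x = -7, so width = 15.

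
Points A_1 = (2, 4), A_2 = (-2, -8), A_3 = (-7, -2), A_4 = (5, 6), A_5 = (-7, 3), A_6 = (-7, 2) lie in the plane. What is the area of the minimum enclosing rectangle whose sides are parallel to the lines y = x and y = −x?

In coordinates u = x + y, v = x − y the rectangle is axis-aligned; the map (x,y)→(u,v) scales areas by 2.
u-values: 6, -10, -9, 11, -4, -5; range = 11 − (-10) = 21.
v-values: -2, 6, -5, -1, -10, -9; range = 6 − (-10) = 16.
Area = (21 × 16) / 2 = 168.

168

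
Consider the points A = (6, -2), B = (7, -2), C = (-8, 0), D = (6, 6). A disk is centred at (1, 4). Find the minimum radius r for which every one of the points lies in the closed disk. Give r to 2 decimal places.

The required radius is the distance from (1, 4) to the farthest point.
Squared distances: 61, 72, 97, 29.
Maximum is 97, attained at C.
r = √97 ≈ 9.85.

9.85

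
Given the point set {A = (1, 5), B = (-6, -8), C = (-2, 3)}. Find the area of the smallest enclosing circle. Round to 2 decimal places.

171.22

Side lengths²: AB² = 218, AC² = 13, BC² = 137.
Since AB² = 218 ≥ 137 + 13 = 150, the angle opposite AB is not acute, so the smallest enclosing circle has AB as diameter.
Centre = midpoint of AB = (-2.5, -1.5), r² = 218/4 = 54.5.
Area = π·r² = π·54.5 ≈ 171.22.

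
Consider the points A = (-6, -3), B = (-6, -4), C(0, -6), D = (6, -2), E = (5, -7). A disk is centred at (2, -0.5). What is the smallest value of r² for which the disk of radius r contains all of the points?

76.25

The required radius is the distance from (2, -0.5) to the farthest point.
Squared distances: 70.25, 76.25, 34.25, 18.25, 51.25.
Maximum is 76.25, attained at B.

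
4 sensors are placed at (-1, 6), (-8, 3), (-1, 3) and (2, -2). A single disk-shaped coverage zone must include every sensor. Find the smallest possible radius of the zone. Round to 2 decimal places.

The minimum enclosing circle of a finite set is fixed by two of the points (as a diameter) or three (as a circumcircle).
The minimum enclosing circle is determined by three boundary points: (-1, 6), (-8, 3), (2, -2).
Their circumcentre is (-75/26, 19/26) with r² = 10585/338.
The farthest remaining point (-1, 3) is at distance² 2941/338 ≤ 10585/338.
r = √(10585/338) ≈ 5.60.

5.60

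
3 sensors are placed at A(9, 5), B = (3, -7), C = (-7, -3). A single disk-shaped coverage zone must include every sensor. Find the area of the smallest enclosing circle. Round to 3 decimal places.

251.327

Side lengths²: AB² = 180, AC² = 320, BC² = 116.
Since AC² = 320 ≥ 180 + 116 = 296, the angle opposite AC is not acute, so the smallest enclosing circle has AC as diameter.
Centre = midpoint of AC = (1, 1), r² = 320/4 = 80.
Area = π·r² = π·80 ≈ 251.327.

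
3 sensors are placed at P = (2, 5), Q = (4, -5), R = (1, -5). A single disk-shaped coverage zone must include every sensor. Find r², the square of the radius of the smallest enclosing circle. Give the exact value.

Side lengths²: PQ² = 104, PR² = 101, QR² = 9.
Since PQ² = 104 < 101 + 9 = 110, the triangle is acute, so the smallest enclosing circle is the circumcircle.
Circumcentre = (2.5, -0.1), r² = 26.26.

26.26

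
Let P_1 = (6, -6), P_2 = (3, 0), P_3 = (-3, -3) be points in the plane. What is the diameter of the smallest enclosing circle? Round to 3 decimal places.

Side lengths²: P_1P_2² = 45, P_1P_3² = 90, P_2P_3² = 45.
Since P_1P_3² = 90 ≥ 45 + 45 = 90, the angle opposite P_1P_3 is not acute, so the smallest enclosing circle has P_1P_3 as diameter.
Centre = midpoint of P_1P_3 = (1.5, -4.5), r² = 90/4 = 22.5.
Diameter = 2r = 2√(22.5) ≈ 9.487.

9.487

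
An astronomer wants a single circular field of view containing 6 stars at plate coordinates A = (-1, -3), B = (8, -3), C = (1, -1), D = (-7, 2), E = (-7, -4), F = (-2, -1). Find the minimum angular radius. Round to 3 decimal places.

7.923

By Welzl's lemma the MEC is supported by two points (diametrically opposite) or three points (on a circumcircle).
The minimum enclosing circle is determined by three boundary points: B, D, E.
Their circumcentre is (1/3, -1) with r² = 565/9.
The farthest remaining point A is at distance² 52/9 ≤ 565/9.
r = √(565/9) ≈ 7.923.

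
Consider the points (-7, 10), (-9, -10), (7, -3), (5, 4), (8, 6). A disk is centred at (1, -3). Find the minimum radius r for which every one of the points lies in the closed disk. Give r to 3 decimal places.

15.264

The required radius is the distance from (1, -3) to the farthest point.
Squared distances: 233, 149, 36, 65, 130.
Maximum is 233, attained at (-7, 10).
r = √233 ≈ 15.264.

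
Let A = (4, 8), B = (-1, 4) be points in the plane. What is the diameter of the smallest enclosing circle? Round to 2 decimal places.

The smallest circle enclosing two points has them as diameter endpoints.
Centre = midpoint = (1.5, 6); r² = |AB|²/4 = 41/4 = 10.25.
Diameter = 2r = 2√(10.25) ≈ 6.40.

6.40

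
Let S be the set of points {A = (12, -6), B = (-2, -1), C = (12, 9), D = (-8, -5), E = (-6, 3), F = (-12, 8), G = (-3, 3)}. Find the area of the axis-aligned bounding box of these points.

x ranges over [-12, 12], width 24.
y ranges over [-6, 9], height 15.
Area = 24 × 15 = 360.

360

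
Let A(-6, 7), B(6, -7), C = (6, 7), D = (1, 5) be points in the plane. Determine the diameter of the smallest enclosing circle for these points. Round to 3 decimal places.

18.439

The farthest pair is A–B with squared distance 340. The circle on this segment as diameter has centre (0, 0) and r² = 340/4 = 85.
Check C: distance² to centre = 85 ≤ 85, so it lies inside.
All remaining points lie in this disk, and no smaller disk contains both endpoints, so this is the minimum enclosing circle.
Diameter = 2r = 2√85 ≈ 18.439.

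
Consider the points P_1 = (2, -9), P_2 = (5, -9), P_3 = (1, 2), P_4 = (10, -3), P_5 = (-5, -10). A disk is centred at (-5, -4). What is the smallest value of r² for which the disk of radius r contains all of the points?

226

The required radius is the distance from (-5, -4) to the farthest point.
Squared distances: 74, 125, 72, 226, 36.
Maximum is 226, attained at P_4.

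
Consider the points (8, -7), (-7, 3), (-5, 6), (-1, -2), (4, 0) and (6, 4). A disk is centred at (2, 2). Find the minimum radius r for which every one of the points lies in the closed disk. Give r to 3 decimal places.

10.817

The required radius is the distance from (2, 2) to the farthest point.
Squared distances: 117, 82, 65, 25, 8, 20.
Maximum is 117, attained at (8, -7).
r = √117 ≈ 10.817.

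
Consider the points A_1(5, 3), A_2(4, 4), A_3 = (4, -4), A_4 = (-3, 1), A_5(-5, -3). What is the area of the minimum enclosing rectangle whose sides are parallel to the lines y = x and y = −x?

96

In coordinates u = x + y, v = x − y the rectangle is axis-aligned; the map (x,y)→(u,v) scales areas by 2.
u-values: 8, 8, 0, -2, -8; range = 8 − (-8) = 16.
v-values: 2, 0, 8, -4, -2; range = 8 − (-4) = 12.
Area = (16 × 12) / 2 = 96.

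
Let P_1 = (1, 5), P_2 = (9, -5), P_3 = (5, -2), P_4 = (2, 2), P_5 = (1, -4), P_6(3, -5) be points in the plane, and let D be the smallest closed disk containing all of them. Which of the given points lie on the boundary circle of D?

P_1, P_2

By Welzl's lemma the MEC is supported by two points (diametrically opposite) or three points (on a circumcircle).
The farthest pair is P_1–P_2 with squared distance 164. The circle on this segment as diameter has centre (5, 0) and r² = 164/4 = 41.
Check P_3: distance² to centre = 4 ≤ 41, so it lies inside.
All remaining points lie in this disk, and no smaller disk contains both endpoints, so this is the minimum enclosing circle.
The points at distance exactly r from the centre are P_1, P_2 — 2 points.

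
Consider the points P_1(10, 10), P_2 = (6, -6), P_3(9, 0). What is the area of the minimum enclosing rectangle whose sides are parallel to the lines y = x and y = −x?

In coordinates u = x + y, v = x − y the rectangle is axis-aligned; the map (x,y)→(u,v) scales areas by 2.
u-values: 20, 0, 9; range = 20 − 0 = 20.
v-values: 0, 12, 9; range = 12 − 0 = 12.
Area = (20 × 12) / 2 = 120.

120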